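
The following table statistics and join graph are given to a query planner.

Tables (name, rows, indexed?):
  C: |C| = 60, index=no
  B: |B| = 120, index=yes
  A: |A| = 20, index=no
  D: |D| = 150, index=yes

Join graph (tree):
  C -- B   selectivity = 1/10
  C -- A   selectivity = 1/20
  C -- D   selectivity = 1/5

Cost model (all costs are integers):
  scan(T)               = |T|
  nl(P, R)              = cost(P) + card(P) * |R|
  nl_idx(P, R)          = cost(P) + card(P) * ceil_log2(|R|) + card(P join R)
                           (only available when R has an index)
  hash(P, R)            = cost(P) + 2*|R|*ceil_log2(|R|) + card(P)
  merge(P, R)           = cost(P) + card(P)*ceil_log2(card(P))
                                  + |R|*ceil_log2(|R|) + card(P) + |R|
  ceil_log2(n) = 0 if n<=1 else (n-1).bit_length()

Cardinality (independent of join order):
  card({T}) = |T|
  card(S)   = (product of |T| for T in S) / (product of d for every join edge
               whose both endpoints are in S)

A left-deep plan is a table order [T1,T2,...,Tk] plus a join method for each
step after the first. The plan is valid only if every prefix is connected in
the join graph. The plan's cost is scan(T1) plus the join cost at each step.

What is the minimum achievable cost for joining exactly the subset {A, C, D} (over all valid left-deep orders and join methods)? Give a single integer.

2090

Selinger DP over subsets of {A,C,D}:
  {C}: scan cost=60, card=60
  {A}: scan cost=20, card=20
  {D}: scan cost=150, card=150
  {AC}: card=60; try (A,hash)→320, (C,merge)→560, (A,merge)→600, (C,hash)→760, (C,nl)→1220, (A,nl)→1260; best=320 via (A,hash)
  {CD}: card=1800; try (C,hash)→1020, (D,merge)→1830, (C,merge)→1920, (D,nl_idx)→2340, (D,hash)→2520, (D,nl)→9060 …(+1); best=1020 via (C,hash)
  {ACD}: card=1800; try (D,merge)→2090, (D,nl_idx)→2600, (D,hash)→2780, (A,hash)→3020, (D,nl)→9320, (A,merge)→22740 …(+1); best=2090 via (D,merge)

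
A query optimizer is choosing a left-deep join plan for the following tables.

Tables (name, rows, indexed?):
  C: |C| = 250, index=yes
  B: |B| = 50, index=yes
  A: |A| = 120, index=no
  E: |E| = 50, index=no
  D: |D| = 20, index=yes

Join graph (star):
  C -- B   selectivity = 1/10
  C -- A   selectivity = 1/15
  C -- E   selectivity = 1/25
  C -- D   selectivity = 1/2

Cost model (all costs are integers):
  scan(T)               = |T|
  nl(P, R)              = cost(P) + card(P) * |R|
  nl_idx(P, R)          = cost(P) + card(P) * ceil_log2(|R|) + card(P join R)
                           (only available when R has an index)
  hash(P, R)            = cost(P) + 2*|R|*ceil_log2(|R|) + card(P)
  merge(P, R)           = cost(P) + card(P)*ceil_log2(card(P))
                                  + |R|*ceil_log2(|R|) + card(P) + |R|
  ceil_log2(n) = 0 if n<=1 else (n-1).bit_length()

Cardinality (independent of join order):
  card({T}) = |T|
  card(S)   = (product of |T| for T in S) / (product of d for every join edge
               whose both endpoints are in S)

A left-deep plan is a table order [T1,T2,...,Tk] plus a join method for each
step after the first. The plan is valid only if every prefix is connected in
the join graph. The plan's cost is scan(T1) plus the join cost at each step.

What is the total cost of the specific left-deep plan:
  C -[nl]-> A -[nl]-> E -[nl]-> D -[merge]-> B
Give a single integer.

step 1: scan C: cost=250, card=250
step 2: join A via nl
    card(P join A) = 250*120/(15) = 2000
    cost = 250 + 250*120 = 30250
step 3: join E via nl
    card(P join E) = 2000*50/(25) = 4000
    cost = 30250 + 2000*50 = 130250
step 4: join D via nl
    card(P join D) = 4000*20/(2) = 40000
    cost = 130250 + 4000*20 = 210250
step 5: join B via merge
    card(P join B) = 40000*50/(10) = 200000
    cost = 210250 + 40000*16 + 50*6 + 40000 + 50 = 890600

890600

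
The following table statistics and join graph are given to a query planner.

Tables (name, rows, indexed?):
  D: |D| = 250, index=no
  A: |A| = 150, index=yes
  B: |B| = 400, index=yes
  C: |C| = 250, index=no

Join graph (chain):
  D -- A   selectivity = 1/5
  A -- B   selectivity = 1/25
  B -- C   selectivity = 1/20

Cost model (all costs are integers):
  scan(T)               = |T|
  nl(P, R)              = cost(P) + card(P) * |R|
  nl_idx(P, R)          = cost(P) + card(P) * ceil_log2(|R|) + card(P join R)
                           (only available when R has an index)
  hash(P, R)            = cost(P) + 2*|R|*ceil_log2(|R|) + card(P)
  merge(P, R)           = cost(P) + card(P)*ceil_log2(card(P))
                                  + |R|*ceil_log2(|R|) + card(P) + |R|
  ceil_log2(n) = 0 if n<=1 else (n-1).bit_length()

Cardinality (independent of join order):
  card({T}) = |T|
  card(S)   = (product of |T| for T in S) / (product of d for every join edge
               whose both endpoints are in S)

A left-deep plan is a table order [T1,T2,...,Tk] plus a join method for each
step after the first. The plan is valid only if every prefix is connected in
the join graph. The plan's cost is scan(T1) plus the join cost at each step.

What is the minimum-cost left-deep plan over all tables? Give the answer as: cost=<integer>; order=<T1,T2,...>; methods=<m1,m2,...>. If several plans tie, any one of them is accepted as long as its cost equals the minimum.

cost=43600; order=B,A,C,D; methods=hash,hash,hash

Selinger DP (subsets sized 1..n):
  {D}: scan cost=250, card=250
  {A}: scan cost=150, card=150
  {B}: scan cost=400, card=400
  {C}: scan cost=250, card=250
  {AD}: card=7500; try (A,hash)→2900, (D,merge)→3750, (A,merge)→3850, (D,hash)→4300, (A,nl_idx)→9750, (D,nl)→37650 …(+1); best=2900 via (A,hash)
  {AB}: card=2400; try (A,hash)→3200, (B,nl_idx)→3900, (B,merge)→5500, (A,merge)→5750, (A,nl_idx)→6000, (B,hash)→7500 …(+2); best=3200 via (A,hash)
  {BC}: card=5000; try (C,hash)→4800, (B,merge)→6500, (C,merge)→6650, (B,nl_idx)→7500, (B,hash)→7700, (B,nl)→100250 …(+1); best=4800 via (C,hash)
  {ABD}: card=120000; try (D,hash)→9600, (B,hash)→17600, (D,merge)→36650, (B,merge)→111900, (B,nl_idx)→190400, (D,nl)→603200 …(+1); best=9600 via (D,hash)
  {ABC}: card=30000; try (C,hash)→9600, (A,hash)→12200, (C,merge)→36650, (A,nl_idx)→74800, (A,merge)→76150, (C,nl)→603200 …(+1); best=9600 via (C,hash)
  {ABCD}: card=1500000; try (D,hash)→43600, (C,hash)→133600, (D,merge)→491850, (C,merge)→2171850, (D,nl)→7509600, (C,nl)→30009600; best=43600 via (D,hash)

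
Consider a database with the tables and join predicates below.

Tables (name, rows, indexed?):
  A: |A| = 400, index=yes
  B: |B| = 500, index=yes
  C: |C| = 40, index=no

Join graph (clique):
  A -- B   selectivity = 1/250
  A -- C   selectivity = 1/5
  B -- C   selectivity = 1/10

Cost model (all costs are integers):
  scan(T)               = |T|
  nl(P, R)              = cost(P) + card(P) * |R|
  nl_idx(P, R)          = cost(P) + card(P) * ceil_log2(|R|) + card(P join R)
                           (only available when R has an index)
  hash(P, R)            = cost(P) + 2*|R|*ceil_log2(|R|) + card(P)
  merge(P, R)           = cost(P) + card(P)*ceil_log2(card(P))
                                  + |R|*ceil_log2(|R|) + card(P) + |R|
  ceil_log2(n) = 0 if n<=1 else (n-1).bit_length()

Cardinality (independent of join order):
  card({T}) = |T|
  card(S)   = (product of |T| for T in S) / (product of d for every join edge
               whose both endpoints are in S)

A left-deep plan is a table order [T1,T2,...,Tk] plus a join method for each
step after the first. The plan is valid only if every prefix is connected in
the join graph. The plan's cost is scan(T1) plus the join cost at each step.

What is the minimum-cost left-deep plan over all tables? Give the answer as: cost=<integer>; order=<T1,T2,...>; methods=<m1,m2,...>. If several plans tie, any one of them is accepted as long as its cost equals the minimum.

Selinger DP (subsets sized 1..n):
  {A}: scan cost=400, card=400
  {B}: scan cost=500, card=500
  {C}: scan cost=40, card=40
  {AB}: card=800; try (B,nl_idx)→4800, (A,nl_idx)→5800, (A,hash)→8200, (B,merge)→9400, (A,merge)→9500, (B,hash)→9800 …(+2); best=4800 via (B,nl_idx)
  {AC}: card=3200; try (C,hash)→1280, (A,nl_idx)→3600, (A,merge)→4320, (C,merge)→4680, (A,hash)→7280, (A,nl)→16040 …(+1); best=1280 via (C,hash)
  {BC}: card=2000; try (C,hash)→1480, (B,nl_idx)→2400, (B,merge)→5320, (C,merge)→5780, (B,hash)→9080, (B,nl)→20040 …(+1); best=1480 via (C,hash)
  {ABC}: card=640; try (C,hash)→6080, (A,hash)→10680, (B,hash)→13480, (C,merge)→13880, (A,nl_idx)→20120, (A,merge)→29480 …(+5); best=6080 via (C,hash)

cost=6080; order=A,B,C; methods=nl_idx,hash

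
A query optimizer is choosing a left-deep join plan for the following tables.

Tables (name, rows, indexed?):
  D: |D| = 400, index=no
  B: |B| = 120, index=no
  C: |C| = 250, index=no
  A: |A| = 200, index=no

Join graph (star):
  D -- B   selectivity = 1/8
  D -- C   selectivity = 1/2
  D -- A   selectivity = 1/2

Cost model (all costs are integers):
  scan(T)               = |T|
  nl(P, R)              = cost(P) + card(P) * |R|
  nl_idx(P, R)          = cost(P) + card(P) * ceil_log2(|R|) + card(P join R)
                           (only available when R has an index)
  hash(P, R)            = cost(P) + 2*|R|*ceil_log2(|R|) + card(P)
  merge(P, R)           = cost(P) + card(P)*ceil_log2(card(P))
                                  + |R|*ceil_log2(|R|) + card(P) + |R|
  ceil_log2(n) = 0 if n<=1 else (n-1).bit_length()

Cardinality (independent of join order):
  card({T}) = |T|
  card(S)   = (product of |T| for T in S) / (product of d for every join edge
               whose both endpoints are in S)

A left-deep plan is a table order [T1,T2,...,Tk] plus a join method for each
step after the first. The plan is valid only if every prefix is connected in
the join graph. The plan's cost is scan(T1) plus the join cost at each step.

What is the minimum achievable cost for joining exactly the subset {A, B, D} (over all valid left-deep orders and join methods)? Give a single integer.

11680

Selinger DP over subsets of {A,B,D}:
  {D}: scan cost=400, card=400
  {B}: scan cost=120, card=120
  {A}: scan cost=200, card=200
  {BD}: card=6000; try (B,hash)→2480, (D,merge)→5080, (B,merge)→5360, (D,hash)→7440, (D,nl)→48120, (B,nl)→48400; best=2480 via (B,hash)
  {AD}: card=40000; try (A,hash)→4000, (D,merge)→6000, (A,merge)→6200, (D,hash)→7600, (D,nl)→80200, (A,nl)→80400; best=4000 via (A,hash)
  {ABD}: card=600000; try (A,hash)→11680, (B,hash)→45680, (A,merge)→88280, (B,merge)→684960, (A,nl)→1202480, (B,nl)→4804000; best=11680 via (A,hash)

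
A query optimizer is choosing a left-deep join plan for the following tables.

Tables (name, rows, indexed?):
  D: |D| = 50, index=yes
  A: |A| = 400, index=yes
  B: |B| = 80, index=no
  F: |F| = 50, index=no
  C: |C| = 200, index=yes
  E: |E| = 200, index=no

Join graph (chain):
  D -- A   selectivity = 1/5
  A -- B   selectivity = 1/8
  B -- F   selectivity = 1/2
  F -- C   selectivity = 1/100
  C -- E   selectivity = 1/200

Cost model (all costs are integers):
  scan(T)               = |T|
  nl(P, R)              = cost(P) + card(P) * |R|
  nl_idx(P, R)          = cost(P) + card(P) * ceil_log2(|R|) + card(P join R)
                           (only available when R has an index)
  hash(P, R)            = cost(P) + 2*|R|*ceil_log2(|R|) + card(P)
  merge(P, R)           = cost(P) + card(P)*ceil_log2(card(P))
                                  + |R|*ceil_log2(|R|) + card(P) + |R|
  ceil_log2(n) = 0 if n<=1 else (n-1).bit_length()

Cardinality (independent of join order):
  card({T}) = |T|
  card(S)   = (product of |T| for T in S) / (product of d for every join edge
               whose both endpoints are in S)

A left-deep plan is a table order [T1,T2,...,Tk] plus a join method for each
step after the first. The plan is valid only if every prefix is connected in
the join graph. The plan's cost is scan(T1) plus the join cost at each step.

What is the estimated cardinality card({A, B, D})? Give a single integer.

40000

Tables in S: A(400), B(80), D(50)
Edges inside S: D-A(d=5), A-B(d=8)
numerator = 400 * 80 * 50 = 1600000
denominator = 5 * 8 = 40
card(S) = 1600000 / 40 = 40000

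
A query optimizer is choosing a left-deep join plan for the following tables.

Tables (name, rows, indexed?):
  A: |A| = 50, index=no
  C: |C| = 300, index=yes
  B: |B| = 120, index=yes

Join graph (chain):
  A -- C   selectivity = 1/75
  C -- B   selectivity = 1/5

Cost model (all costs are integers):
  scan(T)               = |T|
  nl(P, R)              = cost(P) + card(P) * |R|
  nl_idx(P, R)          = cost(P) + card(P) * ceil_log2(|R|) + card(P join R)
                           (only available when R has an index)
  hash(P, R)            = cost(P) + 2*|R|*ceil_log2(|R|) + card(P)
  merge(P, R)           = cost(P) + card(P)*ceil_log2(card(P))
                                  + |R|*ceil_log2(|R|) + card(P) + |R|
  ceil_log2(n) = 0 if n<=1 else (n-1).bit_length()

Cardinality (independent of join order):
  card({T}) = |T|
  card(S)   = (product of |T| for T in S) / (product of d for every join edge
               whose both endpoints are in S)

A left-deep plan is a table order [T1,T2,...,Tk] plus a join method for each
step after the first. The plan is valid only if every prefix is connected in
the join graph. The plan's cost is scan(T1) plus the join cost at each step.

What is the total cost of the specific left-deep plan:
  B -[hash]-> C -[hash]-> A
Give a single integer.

13440

step 1: scan B: cost=120, card=120
step 2: join C via hash
    card(P join C) = 120*300/(5) = 7200
    cost = 120 + 2*300*9 + 120 = 5640
step 3: join A via hash
    card(P join A) = 7200*50/(75) = 4800
    cost = 5640 + 2*50*6 + 7200 = 13440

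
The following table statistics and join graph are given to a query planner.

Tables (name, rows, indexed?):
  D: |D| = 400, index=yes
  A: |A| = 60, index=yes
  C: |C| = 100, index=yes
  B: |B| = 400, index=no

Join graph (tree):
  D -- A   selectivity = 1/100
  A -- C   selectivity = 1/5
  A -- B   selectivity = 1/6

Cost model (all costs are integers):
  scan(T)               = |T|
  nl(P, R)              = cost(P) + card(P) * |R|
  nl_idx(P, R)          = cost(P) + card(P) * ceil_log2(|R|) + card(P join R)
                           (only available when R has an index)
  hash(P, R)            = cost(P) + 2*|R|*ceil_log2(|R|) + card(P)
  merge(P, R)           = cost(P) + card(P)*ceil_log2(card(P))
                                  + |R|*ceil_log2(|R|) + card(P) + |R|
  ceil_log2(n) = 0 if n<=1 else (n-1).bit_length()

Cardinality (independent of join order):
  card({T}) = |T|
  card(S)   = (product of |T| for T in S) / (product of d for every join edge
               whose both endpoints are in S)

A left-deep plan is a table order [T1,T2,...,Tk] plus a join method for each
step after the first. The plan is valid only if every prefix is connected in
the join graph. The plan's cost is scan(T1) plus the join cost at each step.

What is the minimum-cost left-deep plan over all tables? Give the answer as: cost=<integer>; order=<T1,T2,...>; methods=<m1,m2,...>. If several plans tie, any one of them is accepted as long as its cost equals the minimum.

Selinger DP (subsets sized 1..n):
  {D}: scan cost=400, card=400
  {A}: scan cost=60, card=60
  {C}: scan cost=100, card=100
  {B}: scan cost=400, card=400
  {AD}: card=240; try (D,nl_idx)→840, (A,hash)→1520, (A,nl_idx)→3040, (D,merge)→4480, (A,merge)→4820, (D,hash)→7320 …(+2); best=840 via (D,nl_idx)
  {AC}: card=1200; try (A,hash)→920, (C,merge)→1280, (A,merge)→1320, (C,hash)→1520, (C,nl_idx)→1680, (A,nl_idx)→1900 …(+2); best=920 via (A,hash)
  {AB}: card=4000; try (A,hash)→1520, (B,merge)→4480, (A,merge)→4820, (A,nl_idx)→6800, (B,hash)→7320, (B,nl)→24060 …(+1); best=1520 via (A,hash)
  {ACD}: card=4800; try (C,hash)→2480, (C,merge)→3800, (C,nl_idx)→7320, (D,hash)→9320, (D,nl_idx)→16520, (D,merge)→19320 …(+2); best=2480 via (C,hash)
  {ABD}: card=16000; try (B,merge)→7000, (B,hash)→8280, (D,hash)→12720, (D,nl_idx)→53520, (D,merge)→57520, (B,nl)→96840 …(+1); best=7000 via (B,merge)
  {ABC}: card=80000; try (C,hash)→6920, (B,hash)→9320, (B,merge)→19320, (C,merge)→54320, (C,nl_idx)→109520, (C,nl)→401520 …(+1); best=6920 via (C,hash)
  {ABCD}: card=320000; try (B,hash)→14480, (C,hash)→24400, (B,merge)→73680, (D,hash)→94120, (C,merge)→247800, (C,nl_idx)→439000 …(+5); best=14480 via (B,hash)

cost=14480; order=A,D,C,B; methods=nl_idx,hash,hash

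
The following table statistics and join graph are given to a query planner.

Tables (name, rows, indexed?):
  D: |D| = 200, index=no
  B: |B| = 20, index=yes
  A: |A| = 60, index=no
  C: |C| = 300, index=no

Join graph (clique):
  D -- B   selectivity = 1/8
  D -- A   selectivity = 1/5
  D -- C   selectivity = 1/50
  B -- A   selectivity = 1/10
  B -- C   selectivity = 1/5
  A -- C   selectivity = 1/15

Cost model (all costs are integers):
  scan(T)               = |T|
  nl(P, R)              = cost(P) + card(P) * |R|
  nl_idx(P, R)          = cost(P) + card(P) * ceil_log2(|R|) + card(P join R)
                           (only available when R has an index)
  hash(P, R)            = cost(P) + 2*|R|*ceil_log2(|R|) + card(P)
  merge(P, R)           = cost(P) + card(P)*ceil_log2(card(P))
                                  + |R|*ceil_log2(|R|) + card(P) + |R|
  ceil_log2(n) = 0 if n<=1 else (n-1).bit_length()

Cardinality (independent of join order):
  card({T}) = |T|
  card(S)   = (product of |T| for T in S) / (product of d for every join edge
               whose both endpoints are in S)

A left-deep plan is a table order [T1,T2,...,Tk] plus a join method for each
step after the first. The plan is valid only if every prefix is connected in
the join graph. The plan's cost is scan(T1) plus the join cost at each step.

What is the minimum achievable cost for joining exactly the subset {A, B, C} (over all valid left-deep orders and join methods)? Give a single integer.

2720

Selinger DP over subsets of {A,B,C}:
  {B}: scan cost=20, card=20
  {A}: scan cost=60, card=60
  {C}: scan cost=300, card=300
  {AB}: card=120; try (B,hash)→320, (B,nl_idx)→480, (A,merge)→560, (B,merge)→600, (A,hash)→760, (A,nl)→1220 …(+1); best=320 via (B,hash)
  {BC}: card=1200; try (B,hash)→800, (B,nl_idx)→3000, (C,merge)→3140, (B,merge)→3420, (C,hash)→5440, (C,nl)→6020 …(+1); best=800 via (B,hash)
  {AC}: card=1200; try (A,hash)→1320, (C,merge)→3480, (A,merge)→3720, (C,hash)→5520, (C,nl)→18060, (A,nl)→18300; best=1320 via (A,hash)
  {ABC}: card=480; try (B,hash)→2720, (A,hash)→2720, (C,merge)→4280, (C,hash)→5840, (B,nl_idx)→7800, (A,merge)→15620 …(+4); best=2720 via (B,hash)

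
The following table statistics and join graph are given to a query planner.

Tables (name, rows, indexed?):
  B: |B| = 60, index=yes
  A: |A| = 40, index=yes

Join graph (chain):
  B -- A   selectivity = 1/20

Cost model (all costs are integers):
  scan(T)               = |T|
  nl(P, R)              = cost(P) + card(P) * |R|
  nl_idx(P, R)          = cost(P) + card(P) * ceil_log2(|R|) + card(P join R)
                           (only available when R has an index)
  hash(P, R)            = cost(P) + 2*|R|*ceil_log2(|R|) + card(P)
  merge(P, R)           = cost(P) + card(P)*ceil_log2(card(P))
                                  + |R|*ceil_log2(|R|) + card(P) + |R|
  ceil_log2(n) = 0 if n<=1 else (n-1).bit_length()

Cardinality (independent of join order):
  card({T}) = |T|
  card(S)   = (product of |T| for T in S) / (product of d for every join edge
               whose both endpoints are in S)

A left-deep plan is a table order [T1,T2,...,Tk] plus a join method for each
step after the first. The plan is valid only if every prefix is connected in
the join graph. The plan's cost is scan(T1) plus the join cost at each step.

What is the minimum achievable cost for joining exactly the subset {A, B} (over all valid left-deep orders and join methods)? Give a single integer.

Selinger DP over subsets of {A,B}:
  {B}: scan cost=60, card=60
  {A}: scan cost=40, card=40
  {AB}: card=120; try (B,nl_idx)→400, (A,nl_idx)→540, (A,hash)→600, (B,merge)→740, (A,merge)→760, (B,hash)→800 …(+2); best=400 via (B,nl_idx)

400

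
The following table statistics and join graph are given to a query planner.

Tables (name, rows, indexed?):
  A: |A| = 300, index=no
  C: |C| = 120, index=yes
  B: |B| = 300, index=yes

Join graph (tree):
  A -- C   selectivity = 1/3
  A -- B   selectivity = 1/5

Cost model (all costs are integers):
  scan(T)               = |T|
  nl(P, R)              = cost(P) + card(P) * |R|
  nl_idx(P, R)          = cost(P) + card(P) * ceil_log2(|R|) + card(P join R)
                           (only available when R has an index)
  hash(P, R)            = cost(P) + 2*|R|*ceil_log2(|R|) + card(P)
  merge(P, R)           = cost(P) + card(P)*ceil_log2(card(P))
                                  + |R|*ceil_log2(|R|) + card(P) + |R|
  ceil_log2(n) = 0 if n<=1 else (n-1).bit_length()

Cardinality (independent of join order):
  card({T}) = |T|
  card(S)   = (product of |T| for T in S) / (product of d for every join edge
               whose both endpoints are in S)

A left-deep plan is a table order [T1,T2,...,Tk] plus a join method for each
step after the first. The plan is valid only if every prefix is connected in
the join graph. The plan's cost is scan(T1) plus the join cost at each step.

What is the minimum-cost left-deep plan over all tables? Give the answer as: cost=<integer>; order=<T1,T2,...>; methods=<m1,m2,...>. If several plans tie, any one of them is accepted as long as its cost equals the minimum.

cost=19680; order=A,C,B; methods=hash,hash

Selinger DP (subsets sized 1..n):
  {A}: scan cost=300, card=300
  {C}: scan cost=120, card=120
  {B}: scan cost=300, card=300
  {AC}: card=12000; try (C,hash)→2280, (A,merge)→4080, (C,merge)→4260, (A,hash)→5640, (C,nl_idx)→14400, (A,nl)→36120 …(+1); best=2280 via (C,hash)
  {AB}: card=18000; try (B,hash)→6000, (A,hash)→6000, (B,merge)→6300, (A,merge)→6300, (B,nl_idx)→21000, (B,nl)→90300 …(+1); best=6000 via (B,hash)
  {ABC}: card=720000; try (B,hash)→19680, (C,hash)→25680, (B,merge)→185280, (C,merge)→294960, (B,nl_idx)→830280, (C,nl_idx)→852000 …(+2); best=19680 via (B,hash)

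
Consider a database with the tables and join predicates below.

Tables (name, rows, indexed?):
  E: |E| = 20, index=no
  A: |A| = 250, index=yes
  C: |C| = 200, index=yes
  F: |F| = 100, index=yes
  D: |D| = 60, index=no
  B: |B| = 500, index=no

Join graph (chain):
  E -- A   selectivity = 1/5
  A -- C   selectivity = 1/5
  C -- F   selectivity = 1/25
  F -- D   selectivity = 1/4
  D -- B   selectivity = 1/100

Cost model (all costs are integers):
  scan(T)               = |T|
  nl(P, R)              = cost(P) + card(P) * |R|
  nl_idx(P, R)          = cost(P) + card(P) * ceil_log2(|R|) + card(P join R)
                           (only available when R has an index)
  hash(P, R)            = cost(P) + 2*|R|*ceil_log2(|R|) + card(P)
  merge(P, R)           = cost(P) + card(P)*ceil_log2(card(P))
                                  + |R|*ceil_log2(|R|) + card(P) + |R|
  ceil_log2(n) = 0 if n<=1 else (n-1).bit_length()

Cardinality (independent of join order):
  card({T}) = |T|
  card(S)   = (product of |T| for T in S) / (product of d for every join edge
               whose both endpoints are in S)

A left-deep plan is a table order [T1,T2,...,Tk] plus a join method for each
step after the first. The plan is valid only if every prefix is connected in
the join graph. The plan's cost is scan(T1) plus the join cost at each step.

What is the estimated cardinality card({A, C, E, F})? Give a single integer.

Tables in S: A(250), C(200), E(20), F(100)
Edges inside S: E-A(d=5), A-C(d=5), C-F(d=25)
numerator = 250 * 200 * 20 * 100 = 100000000
denominator = 5 * 5 * 25 = 625
card(S) = 100000000 / 625 = 160000

160000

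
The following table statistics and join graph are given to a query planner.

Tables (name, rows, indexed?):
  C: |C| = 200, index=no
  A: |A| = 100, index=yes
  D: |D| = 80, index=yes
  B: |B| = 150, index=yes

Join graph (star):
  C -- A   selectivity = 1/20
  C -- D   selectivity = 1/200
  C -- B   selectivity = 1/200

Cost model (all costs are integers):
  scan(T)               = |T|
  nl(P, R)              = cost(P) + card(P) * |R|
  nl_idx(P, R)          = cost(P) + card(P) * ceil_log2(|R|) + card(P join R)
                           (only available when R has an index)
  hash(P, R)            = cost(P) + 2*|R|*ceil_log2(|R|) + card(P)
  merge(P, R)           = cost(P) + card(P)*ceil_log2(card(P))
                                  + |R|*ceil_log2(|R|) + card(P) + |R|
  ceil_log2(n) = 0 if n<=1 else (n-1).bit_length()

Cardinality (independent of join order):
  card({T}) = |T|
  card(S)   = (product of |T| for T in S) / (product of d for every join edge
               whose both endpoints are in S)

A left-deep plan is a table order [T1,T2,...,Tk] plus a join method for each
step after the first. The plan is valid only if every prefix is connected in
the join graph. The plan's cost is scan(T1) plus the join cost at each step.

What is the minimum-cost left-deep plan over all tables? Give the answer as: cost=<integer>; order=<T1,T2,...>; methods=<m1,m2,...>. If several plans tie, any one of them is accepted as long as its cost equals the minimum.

Selinger DP (subsets sized 1..n):
  {C}: scan cost=200, card=200
  {A}: scan cost=100, card=100
  {D}: scan cost=80, card=80
  {B}: scan cost=150, card=150
  {AC}: card=1000; try (A,hash)→1800, (A,nl_idx)→2600, (C,merge)→2700, (A,merge)→2800, (C,hash)→3400, (C,nl)→20100 …(+1); best=1800 via (A,hash)
  {CD}: card=80; try (D,hash)→1520, (D,nl_idx)→1680, (C,merge)→2520, (D,merge)→2640, (C,hash)→3360, (C,nl)→16080 …(+1); best=1520 via (D,hash)
  {BC}: card=150; try (B,nl_idx)→1950, (B,hash)→2800, (C,merge)→3300, (B,merge)→3350, (C,hash)→3500, (C,nl)→30150 …(+1); best=1950 via (B,nl_idx)
  {ACD}: card=400; try (A,nl_idx)→2480, (A,merge)→2960, (A,hash)→3000, (D,hash)→3920, (D,nl_idx)→9200, (A,nl)→9520 …(+2); best=2480 via (A,nl_idx)
  {ABC}: card=750; try (A,hash)→3500, (A,nl_idx)→3750, (A,merge)→4100, (B,hash)→5200, (B,nl_idx)→10550, (B,merge)→14150 …(+2); best=3500 via (A,hash)
  {BCD}: card=60; try (B,nl_idx)→2220, (D,nl_idx)→3060, (D,hash)→3220, (B,merge)→3510, (D,merge)→3940, (B,hash)→4000 …(+2); best=2220 via (B,nl_idx)
  {ABCD}: card=300; try (A,nl_idx)→2940, (A,merge)→3440, (A,hash)→3680, (B,hash)→5280, (D,hash)→5370, (B,nl_idx)→5980 …(+6); best=2940 via (A,nl_idx)

cost=2940; order=C,D,B,A; methods=hash,nl_idx,nl_idx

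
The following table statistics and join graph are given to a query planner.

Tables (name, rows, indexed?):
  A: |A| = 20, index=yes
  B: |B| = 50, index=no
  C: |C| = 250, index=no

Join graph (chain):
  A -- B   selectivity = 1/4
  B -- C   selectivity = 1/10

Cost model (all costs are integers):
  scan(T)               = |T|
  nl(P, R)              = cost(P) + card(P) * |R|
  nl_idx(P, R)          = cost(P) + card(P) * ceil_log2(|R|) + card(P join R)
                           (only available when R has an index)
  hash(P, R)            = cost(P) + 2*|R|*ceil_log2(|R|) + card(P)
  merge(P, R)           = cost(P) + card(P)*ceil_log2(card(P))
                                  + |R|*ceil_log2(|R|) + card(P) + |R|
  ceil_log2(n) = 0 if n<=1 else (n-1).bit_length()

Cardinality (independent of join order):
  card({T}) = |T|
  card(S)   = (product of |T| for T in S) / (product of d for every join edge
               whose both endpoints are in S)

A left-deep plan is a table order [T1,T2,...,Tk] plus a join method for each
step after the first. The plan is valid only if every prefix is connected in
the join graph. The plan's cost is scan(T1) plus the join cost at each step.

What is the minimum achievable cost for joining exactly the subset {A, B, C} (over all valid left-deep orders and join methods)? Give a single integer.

2550

Selinger DP over subsets of {A,B,C}:
  {A}: scan cost=20, card=20
  {B}: scan cost=50, card=50
  {C}: scan cost=250, card=250
  {AB}: card=250; try (A,hash)→300, (B,merge)→490, (A,merge)→520, (A,nl_idx)→550, (B,hash)→640, (B,nl)→1020 …(+1); best=300 via (A,hash)
  {BC}: card=1250; try (B,hash)→1100, (C,merge)→2650, (B,merge)→2850, (C,hash)→4100, (C,nl)→12550, (B,nl)→12750; best=1100 via (B,hash)
  {ABC}: card=6250; try (A,hash)→2550, (C,hash)→4550, (C,merge)→4800, (A,nl_idx)→13600, (A,merge)→16220, (A,nl)→26100 …(+1); best=2550 via (A,hash)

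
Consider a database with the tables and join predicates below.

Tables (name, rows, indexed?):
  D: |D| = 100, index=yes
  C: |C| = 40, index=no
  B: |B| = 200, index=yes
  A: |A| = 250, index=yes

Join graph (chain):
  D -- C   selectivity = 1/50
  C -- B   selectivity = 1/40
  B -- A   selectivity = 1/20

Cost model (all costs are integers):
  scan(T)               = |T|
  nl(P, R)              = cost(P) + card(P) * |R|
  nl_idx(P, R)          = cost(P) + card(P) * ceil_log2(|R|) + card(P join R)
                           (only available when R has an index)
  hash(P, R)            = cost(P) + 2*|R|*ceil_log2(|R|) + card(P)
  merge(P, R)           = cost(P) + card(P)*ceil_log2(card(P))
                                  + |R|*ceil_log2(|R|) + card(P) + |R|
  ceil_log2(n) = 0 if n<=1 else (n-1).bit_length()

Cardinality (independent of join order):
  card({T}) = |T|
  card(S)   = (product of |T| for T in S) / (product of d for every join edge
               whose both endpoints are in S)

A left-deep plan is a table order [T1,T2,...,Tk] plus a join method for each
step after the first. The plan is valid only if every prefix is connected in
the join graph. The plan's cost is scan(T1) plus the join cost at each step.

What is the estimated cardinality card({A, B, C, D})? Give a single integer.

5000

Tables in S: A(250), B(200), C(40), D(100)
Edges inside S: D-C(d=50), C-B(d=40), B-A(d=20)
numerator = 250 * 200 * 40 * 100 = 200000000
denominator = 50 * 40 * 20 = 40000
card(S) = 200000000 / 40000 = 5000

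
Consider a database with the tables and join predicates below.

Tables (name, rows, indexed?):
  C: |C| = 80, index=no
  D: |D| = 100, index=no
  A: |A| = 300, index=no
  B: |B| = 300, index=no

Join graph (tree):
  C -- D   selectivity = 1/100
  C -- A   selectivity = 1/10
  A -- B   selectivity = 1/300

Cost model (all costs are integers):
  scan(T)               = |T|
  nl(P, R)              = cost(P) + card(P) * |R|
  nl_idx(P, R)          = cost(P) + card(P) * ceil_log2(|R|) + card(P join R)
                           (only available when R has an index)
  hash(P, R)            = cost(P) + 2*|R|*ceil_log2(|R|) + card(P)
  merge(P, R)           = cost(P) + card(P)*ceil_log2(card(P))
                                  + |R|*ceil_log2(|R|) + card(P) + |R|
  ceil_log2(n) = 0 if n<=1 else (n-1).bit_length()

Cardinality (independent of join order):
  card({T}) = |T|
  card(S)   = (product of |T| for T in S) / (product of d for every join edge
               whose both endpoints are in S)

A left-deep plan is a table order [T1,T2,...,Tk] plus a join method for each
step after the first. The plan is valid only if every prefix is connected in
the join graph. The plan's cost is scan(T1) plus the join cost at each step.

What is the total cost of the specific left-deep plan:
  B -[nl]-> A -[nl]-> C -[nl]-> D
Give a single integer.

step 1: scan B: cost=300, card=300
step 2: join A via nl
    card(P join A) = 300*300/(300) = 300
    cost = 300 + 300*300 = 90300
step 3: join C via nl
    card(P join C) = 300*80/(10) = 2400
    cost = 90300 + 300*80 = 114300
step 4: join D via nl
    card(P join D) = 2400*100/(100) = 2400
    cost = 114300 + 2400*100 = 354300

354300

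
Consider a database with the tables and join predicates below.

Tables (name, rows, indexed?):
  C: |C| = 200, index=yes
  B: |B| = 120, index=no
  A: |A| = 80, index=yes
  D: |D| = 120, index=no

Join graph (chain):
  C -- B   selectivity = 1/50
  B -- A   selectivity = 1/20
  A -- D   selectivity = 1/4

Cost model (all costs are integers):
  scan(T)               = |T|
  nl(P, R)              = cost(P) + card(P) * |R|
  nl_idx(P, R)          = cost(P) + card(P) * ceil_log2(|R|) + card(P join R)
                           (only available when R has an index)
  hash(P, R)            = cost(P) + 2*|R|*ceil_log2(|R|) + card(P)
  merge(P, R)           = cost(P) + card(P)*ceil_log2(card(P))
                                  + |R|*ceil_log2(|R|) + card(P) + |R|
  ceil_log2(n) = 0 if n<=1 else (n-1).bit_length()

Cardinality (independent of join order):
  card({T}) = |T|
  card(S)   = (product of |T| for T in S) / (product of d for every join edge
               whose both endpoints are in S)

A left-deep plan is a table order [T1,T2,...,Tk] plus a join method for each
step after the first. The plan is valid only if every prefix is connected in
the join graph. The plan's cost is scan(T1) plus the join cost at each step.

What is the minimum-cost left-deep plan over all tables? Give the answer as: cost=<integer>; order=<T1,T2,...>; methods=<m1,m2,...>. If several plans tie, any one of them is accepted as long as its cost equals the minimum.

cost=6760; order=B,C,A,D; methods=nl_idx,hash,hash

Selinger DP (subsets sized 1..n):
  {C}: scan cost=200, card=200
  {B}: scan cost=120, card=120
  {A}: scan cost=80, card=80
  {D}: scan cost=120, card=120
  {BC}: card=480; try (C,nl_idx)→1560, (B,hash)→2080, (C,merge)→2880, (B,merge)→2960, (C,hash)→3440, (C,nl)→24120 …(+1); best=1560 via (C,nl_idx)
  {AB}: card=480; try (A,hash)→1360, (A,nl_idx)→1440, (B,merge)→1680, (A,merge)→1720, (B,hash)→1840, (B,nl)→9680 …(+1); best=1360 via (A,hash)
  {AD}: card=2400; try (A,hash)→1360, (D,merge)→1680, (A,merge)→1720, (D,hash)→1840, (A,nl_idx)→3360, (D,nl)→9680 …(+1); best=1360 via (A,hash)
  {ABC}: card=1920; try (A,hash)→3160, (C,hash)→5040, (A,nl_idx)→6840, (A,merge)→7000, (C,nl_idx)→7120, (C,merge)→7960 …(+2); best=3160 via (A,hash)
  {ABD}: card=14400; try (D,hash)→3520, (B,hash)→5440, (D,merge)→7120, (B,merge)→33520, (D,nl)→58960, (B,nl)→289360; best=3520 via (D,hash)
  {ABCD}: card=57600; try (D,hash)→6760, (C,hash)→21120, (D,merge)→27160, (C,nl_idx)→176320, (C,merge)→221320, (D,nl)→233560 …(+1); best=6760 via (D,hash)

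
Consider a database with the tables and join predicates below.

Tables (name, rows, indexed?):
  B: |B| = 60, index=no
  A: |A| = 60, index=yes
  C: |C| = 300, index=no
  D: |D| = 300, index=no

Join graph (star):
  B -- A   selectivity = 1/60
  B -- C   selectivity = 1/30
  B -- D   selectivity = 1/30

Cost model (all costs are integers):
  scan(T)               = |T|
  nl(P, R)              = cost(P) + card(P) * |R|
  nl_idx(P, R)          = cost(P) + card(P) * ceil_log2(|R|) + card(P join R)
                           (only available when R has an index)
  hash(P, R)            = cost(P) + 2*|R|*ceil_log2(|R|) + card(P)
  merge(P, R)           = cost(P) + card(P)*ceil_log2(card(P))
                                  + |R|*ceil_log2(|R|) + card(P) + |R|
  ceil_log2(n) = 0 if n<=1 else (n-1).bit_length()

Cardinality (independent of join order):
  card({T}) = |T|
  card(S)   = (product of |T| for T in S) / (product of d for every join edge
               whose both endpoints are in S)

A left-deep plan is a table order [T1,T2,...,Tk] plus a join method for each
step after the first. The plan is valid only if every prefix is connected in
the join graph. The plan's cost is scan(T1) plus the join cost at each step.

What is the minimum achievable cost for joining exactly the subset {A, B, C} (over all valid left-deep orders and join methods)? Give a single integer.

2640

Selinger DP over subsets of {A,B,C}:
  {B}: scan cost=60, card=60
  {A}: scan cost=60, card=60
  {C}: scan cost=300, card=300
  {AB}: card=60; try (A,nl_idx)→480, (B,hash)→840, (A,hash)→840, (B,merge)→900, (A,merge)→900, (B,nl)→3660 …(+1); best=480 via (A,nl_idx)
  {BC}: card=600; try (B,hash)→1320, (C,merge)→3480, (B,merge)→3720, (C,hash)→5520, (C,nl)→18060, (B,nl)→18300; best=1320 via (B,hash)
  {ABC}: card=600; try (A,hash)→2640, (C,merge)→3900, (A,nl_idx)→5520, (C,hash)→5940, (A,merge)→8340, (C,nl)→18480 …(+1); best=2640 via (A,hash)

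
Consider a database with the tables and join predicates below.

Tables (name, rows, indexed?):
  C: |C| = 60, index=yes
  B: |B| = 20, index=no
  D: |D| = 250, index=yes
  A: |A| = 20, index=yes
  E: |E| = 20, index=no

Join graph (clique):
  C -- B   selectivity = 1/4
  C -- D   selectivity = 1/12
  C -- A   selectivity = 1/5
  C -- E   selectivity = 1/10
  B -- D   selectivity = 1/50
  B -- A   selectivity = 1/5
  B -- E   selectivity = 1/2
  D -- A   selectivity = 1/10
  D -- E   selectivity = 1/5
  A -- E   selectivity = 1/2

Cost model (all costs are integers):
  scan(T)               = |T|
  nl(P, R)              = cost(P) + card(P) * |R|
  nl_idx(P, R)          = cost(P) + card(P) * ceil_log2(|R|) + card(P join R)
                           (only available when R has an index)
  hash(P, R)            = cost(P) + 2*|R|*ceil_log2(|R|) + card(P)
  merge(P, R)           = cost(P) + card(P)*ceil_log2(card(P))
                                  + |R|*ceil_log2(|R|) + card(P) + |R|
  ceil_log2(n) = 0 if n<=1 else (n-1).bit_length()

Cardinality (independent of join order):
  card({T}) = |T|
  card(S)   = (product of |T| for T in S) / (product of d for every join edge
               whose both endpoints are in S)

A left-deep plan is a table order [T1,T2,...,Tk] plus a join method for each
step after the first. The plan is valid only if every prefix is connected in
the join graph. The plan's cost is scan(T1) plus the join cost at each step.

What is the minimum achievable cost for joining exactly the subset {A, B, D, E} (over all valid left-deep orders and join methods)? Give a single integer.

820

Selinger DP over subsets of {A,B,D,E}:
  {B}: scan cost=20, card=20
  {D}: scan cost=250, card=250
  {A}: scan cost=20, card=20
  {E}: scan cost=20, card=20
  {BD}: card=100; try (D,nl_idx)→280, (B,hash)→700, (D,merge)→2390, (B,merge)→2620, (D,hash)→4040, (D,nl)→5020 …(+1); best=280 via (D,nl_idx)
  {AB}: card=80; try (A,nl_idx)→200, (B,hash)→240, (A,hash)→240, (B,merge)→260, (A,merge)→260, (B,nl)→420 …(+1); best=200 via (A,nl_idx)
  {BE}: card=200; try (E,hash)→240, (B,hash)→240, (E,merge)→260, (B,merge)→260, (E,nl)→420, (B,nl)→420; best=240 via (E,hash)
  {AD}: card=500; try (D,nl_idx)→680, (A,hash)→700, (A,nl_idx)→2000, (D,merge)→2390, (A,merge)→2620, (D,hash)→4040 …(+2); best=680 via (D,nl_idx)
  {DE}: card=1000; try (E,hash)→700, (D,nl_idx)→1180, (D,merge)→2390, (E,merge)→2620, (D,hash)→4040, (D,nl)→5020 …(+1); best=700 via (E,hash)
  {AE}: card=200; try (E,hash)→240, (A,hash)→240, (E,merge)→260, (A,merge)→260, (A,nl_idx)→320, (E,nl)→420 …(+1); best=240 via (E,hash)
  {ABD}: card=40; try (A,hash)→580, (A,nl_idx)→820, (D,nl_idx)→880, (A,merge)→1200, (B,hash)→1380, (A,nl)→2280 …(+5); best=580 via (A,hash)
  {BDE}: card=200; try (E,hash)→580, (E,merge)→1200, (B,hash)→1900, (D,nl_idx)→2040, (E,nl)→2280, (D,merge)→4290 …(+4); best=580 via (E,hash)
  {ABE}: card=400; try (E,hash)→480, (B,hash)→640, (A,hash)→640, (E,merge)→960, (A,nl_idx)→1640, (E,nl)→1800 …(+4); best=480 via (E,hash)
  {ADE}: card=1000; try (E,hash)→1380, (A,hash)→1900, (D,nl_idx)→2840, (D,merge)→4290, (D,hash)→4440, (E,merge)→5800 …(+5); best=1380 via (E,hash)
  {ABDE}: card=40; try (E,hash)→820, (E,merge)→980, (A,hash)→980, (E,nl)→1380, (A,nl_idx)→1620, (A,merge)→2500 …(+8); best=820 via (E,hash)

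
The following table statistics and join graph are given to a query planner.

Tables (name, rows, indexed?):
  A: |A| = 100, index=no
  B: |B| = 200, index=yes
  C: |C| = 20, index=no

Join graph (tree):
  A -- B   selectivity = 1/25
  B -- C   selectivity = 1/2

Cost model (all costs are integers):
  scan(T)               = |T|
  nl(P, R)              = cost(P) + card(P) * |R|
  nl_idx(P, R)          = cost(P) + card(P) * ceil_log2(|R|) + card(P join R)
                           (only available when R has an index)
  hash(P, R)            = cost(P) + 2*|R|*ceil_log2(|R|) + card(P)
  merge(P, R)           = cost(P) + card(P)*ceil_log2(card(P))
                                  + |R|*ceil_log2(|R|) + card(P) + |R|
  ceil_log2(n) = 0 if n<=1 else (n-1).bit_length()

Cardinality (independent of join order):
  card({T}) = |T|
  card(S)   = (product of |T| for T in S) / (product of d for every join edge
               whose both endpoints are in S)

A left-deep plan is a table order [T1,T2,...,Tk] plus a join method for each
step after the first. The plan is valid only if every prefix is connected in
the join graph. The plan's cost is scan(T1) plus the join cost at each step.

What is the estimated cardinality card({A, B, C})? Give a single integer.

8000

Tables in S: A(100), B(200), C(20)
Edges inside S: A-B(d=25), B-C(d=2)
numerator = 100 * 200 * 20 = 400000
denominator = 25 * 2 = 50
card(S) = 400000 / 50 = 8000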